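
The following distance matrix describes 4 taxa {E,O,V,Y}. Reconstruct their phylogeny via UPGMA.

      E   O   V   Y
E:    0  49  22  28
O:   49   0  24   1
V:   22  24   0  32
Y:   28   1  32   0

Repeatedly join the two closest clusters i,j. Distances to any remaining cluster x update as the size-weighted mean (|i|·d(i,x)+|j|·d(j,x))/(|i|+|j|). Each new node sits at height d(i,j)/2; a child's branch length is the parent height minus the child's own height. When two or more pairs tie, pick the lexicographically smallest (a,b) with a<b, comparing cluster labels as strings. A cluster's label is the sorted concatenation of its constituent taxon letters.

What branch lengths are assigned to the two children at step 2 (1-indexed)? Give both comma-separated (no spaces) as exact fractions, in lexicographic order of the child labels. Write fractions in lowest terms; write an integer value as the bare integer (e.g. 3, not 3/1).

11,11

step 1: merge (O,Y) at d=1; branch lengths O→1/2, Y→1/2; new cluster OY
  updated: d(E,OY)=77/2, d(OY,V)=28
step 2: merge (E,V) at d=22; branch lengths E→11, V→11; new cluster EV
  updated: d(EV,OY)=133/4
step 3: merge (EV,OY) at d=133/4; branch lengths EV→45/8, OY→129/8; new cluster EOVY
final tree: ((E:11,V:11):45/8,(O:1/2,Y:1/2):129/8)
total length: 179/4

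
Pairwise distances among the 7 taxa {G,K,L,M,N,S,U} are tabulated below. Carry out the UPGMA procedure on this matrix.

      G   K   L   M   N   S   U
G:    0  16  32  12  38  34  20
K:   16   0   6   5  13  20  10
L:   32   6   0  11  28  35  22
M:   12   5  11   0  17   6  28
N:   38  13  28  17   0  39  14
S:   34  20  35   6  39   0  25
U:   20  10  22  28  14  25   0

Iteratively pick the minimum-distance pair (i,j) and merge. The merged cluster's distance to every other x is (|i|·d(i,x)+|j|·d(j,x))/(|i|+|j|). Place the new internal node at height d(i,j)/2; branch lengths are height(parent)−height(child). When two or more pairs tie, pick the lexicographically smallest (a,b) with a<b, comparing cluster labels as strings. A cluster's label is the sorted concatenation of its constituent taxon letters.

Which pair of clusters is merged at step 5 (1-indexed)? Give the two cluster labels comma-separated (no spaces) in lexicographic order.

G,KLMNU

step 1: merge (K,M) at d=5; branch lengths K→5/2, M→5/2; new cluster KM
  updated: d(G,KM)=14, d(KM,L)=17/2, d(KM,N)=15, d(KM,S)=13, d(KM,U)=19
step 2: merge (KM,L) at d=17/2; branch lengths KM→7/4, L→17/4; new cluster KLM
  updated: d(G,KLM)=20, d(KLM,N)=58/3, d(KLM,S)=61/3, d(KLM,U)=20
step 3: merge (N,U) at d=14; branch lengths N→7, U→7; new cluster NU
  updated: d(G,NU)=29, d(KLM,NU)=59/3, d(NU,S)=32
step 4: merge (KLM,NU) at d=59/3; branch lengths KLM→67/12, NU→17/6; new cluster KLMNU
  updated: d(G,KLMNU)=118/5, d(KLMNU,S)=25
step 5: merge (G,KLMNU) at d=118/5; branch lengths G→59/5, KLMNU→59/30; new cluster GKLMNU
  updated: d(GKLMNU,S)=53/2
step 6: merge (GKLMNU,S) at d=53/2; branch lengths GKLMNU→29/20, S→53/4; new cluster GKLMNSU
final tree: ((G:59/5,(((K:5/2,M:5/2):7/4,L:17/4):67/12,(N:7,U:7):17/6):59/30):29/20,S:53/4)
total length: 3713/60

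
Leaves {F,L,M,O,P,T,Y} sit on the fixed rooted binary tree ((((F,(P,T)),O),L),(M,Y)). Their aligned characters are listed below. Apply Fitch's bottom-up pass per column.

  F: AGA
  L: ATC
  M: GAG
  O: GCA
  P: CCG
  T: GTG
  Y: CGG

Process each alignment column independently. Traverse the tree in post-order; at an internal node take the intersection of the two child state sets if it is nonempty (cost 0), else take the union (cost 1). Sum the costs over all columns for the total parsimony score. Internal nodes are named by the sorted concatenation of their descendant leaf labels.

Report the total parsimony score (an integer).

12

site 0, node PT: P={C} ∪ T={G} → {C,G} (+1)
site 0, node FPT: F={A} ∪ PT={C,G} → {A,C,G} (+1)
site 0, node FOPT: FPT={A,C,G} ∩ O={G} → {G} (+0)
site 0, node FLOPT: FOPT={G} ∪ L={A} → {A,G} (+1)
site 0, node MY: M={G} ∪ Y={C} → {C,G} (+1)
site 0, node FLMOPTY: FLOPT={A,G} ∩ MY={C,G} → {G} (+0)
site 1, node PT: P={C} ∪ T={T} → {C,T} (+1)
site 1, node FPT: F={G} ∪ PT={C,T} → {C,G,T} (+1)
site 1, node FOPT: FPT={C,G,T} ∩ O={C} → {C} (+0)
site 1, node FLOPT: FOPT={C} ∪ L={T} → {C,T} (+1)
site 1, node MY: M={A} ∪ Y={G} → {A,G} (+1)
site 1, node FLMOPTY: FLOPT={C,T} ∪ MY={A,G} → {A,C,G,T} (+1)
site 2, node PT: P={G} ∩ T={G} → {G} (+0)
site 2, node FPT: F={A} ∪ PT={G} → {A,G} (+1)
site 2, node FOPT: FPT={A,G} ∩ O={A} → {A} (+0)
site 2, node FLOPT: FOPT={A} ∪ L={C} → {A,C} (+1)
site 2, node MY: M={G} ∩ Y={G} → {G} (+0)
site 2, node FLMOPTY: FLOPT={A,C} ∪ MY={G} → {A,C,G} (+1)
per-site changes: [4, 5, 3]; total = 12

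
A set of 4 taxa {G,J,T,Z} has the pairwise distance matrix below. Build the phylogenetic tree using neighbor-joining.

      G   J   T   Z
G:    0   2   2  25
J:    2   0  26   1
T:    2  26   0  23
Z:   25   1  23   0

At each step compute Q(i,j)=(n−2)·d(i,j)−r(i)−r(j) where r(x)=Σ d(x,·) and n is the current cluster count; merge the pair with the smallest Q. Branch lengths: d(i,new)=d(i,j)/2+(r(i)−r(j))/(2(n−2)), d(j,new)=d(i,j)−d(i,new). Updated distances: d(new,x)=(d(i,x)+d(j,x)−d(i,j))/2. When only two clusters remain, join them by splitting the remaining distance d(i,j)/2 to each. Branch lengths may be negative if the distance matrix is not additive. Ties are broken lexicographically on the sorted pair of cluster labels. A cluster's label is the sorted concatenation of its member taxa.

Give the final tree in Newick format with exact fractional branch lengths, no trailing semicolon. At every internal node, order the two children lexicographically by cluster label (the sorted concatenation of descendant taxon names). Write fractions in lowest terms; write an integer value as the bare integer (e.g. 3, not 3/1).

iteration 1: select G,T (d=2, Q=-76); attach at lengths (-9/2, 13/2); label the merged cluster GT
  updated: d(GT,J)=13, d(GT,Z)=23
iteration 2: select GT,J (d=13, Q=-37); attach at lengths (35/2, -9/2); label the merged cluster GJT
  updated: d(GJT,Z)=11/2
iteration 3: select GJT,Z (d=11/2); attach at lengths (11/4, 11/4); label the merged cluster GJTZ
final tree: (((G:-9/2,T:13/2):35/2,J:-9/2):11/4,Z:11/4)
total length: 41/2

(((G:-9/2,T:13/2):35/2,J:-9/2):11/4,Z:11/4)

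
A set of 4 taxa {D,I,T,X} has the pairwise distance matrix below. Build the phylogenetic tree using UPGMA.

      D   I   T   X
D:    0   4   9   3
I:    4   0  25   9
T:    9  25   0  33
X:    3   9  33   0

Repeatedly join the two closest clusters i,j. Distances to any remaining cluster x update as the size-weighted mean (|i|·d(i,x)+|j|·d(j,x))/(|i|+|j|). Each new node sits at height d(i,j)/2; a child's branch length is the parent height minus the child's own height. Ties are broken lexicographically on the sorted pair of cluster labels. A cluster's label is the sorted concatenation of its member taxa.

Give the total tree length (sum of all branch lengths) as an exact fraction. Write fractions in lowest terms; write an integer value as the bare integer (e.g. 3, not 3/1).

iteration 1: select D,X (d=3); attach at lengths (3/2, 3/2); label the merged cluster DX
  updated: d(DX,I)=13/2, d(DX,T)=21
iteration 2: select DX,I (d=13/2); attach at lengths (7/4, 13/4); label the merged cluster DIX
  updated: d(DIX,T)=67/3
iteration 3: select DIX,T (d=67/3); attach at lengths (95/12, 67/6); label the merged cluster DITX
final tree: (((D:3/2,X:3/2):7/4,I:13/4):95/12,T:67/6)
total length: 325/12

325/12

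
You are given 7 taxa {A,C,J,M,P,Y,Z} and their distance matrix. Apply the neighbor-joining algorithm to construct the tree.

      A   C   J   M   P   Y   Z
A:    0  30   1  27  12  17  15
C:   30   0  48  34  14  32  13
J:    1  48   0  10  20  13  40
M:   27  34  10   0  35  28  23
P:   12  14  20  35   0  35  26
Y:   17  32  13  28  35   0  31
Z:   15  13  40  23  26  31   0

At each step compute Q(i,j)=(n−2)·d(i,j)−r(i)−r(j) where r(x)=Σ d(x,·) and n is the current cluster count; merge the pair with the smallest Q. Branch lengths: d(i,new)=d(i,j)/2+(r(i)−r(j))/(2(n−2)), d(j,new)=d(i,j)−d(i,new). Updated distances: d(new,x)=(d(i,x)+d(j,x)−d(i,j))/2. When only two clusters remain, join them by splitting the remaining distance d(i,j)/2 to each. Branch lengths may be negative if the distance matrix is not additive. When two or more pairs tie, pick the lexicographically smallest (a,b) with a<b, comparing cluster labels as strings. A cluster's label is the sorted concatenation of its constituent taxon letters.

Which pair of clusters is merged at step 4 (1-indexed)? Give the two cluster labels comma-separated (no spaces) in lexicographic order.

ACPZ,Y

step 1: merge (C,Z) at d=13, Q=-254; branch lengths C→44/5, Z→21/5; new cluster CZ
  updated: d(A,CZ)=16, d(CZ,J)=75/2, d(CZ,M)=22, d(CZ,P)=27/2, d(CZ,Y)=25
step 2: merge (CZ,P) at d=27/2, Q=-351/2; branch lengths CZ→105/16, P→111/16; new cluster CPZ
  updated: d(A,CPZ)=29/4, d(CPZ,J)=22, d(CPZ,M)=87/4, d(CPZ,Y)=93/4
step 3: merge (A,CPZ) at d=29/4, Q=-419/4; branch lengths A→-1/24, CPZ→175/24; new cluster ACPZ
  updated: d(ACPZ,J)=63/8, d(ACPZ,M)=83/4, d(ACPZ,Y)=33/2
step 4: merge (ACPZ,Y) at d=33/2, Q=-557/8; branch lengths ACPZ→165/32, Y→363/32; new cluster ACPYZ
  updated: d(ACPYZ,J)=35/16, d(ACPYZ,M)=129/8
step 5: merge (ACPYZ,J) at d=35/16, Q=-453/16; branch lengths ACPYZ→133/32, J→-63/32; new cluster ACJPYZ
  updated: d(ACJPYZ,M)=383/32
step 6: merge (ACJPYZ,M) at d=383/32; branch lengths ACJPYZ→383/64, M→383/64; new cluster ACJMPYZ
final tree: ((((A:-1/24,((C:44/5,Z:21/5):105/16,P:111/16):175/24):165/32,Y:363/32):133/32,J:-63/32):383/64,M:383/64)
total length: 2061/32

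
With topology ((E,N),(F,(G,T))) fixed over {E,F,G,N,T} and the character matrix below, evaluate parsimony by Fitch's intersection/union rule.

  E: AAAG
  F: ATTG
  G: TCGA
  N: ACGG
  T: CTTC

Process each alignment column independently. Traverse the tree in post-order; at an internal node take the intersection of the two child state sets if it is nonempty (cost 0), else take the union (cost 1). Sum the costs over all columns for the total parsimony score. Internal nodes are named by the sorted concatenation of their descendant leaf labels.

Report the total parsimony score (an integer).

site 0, node EN: E={A} ∩ N={A} → {A} (+0)
site 0, node GT: G={T} ∪ T={C} → {C,T} (+1)
site 0, node FGT: F={A} ∪ GT={C,T} → {A,C,T} (+1)
site 0, node EFGNT: EN={A} ∩ FGT={A,C,T} → {A} (+0)
site 1, node EN: E={A} ∪ N={C} → {A,C} (+1)
site 1, node GT: G={C} ∪ T={T} → {C,T} (+1)
site 1, node FGT: F={T} ∩ GT={C,T} → {T} (+0)
site 1, node EFGNT: EN={A,C} ∪ FGT={T} → {A,C,T} (+1)
site 2, node EN: E={A} ∪ N={G} → {A,G} (+1)
site 2, node GT: G={G} ∪ T={T} → {G,T} (+1)
site 2, node FGT: F={T} ∩ GT={G,T} → {T} (+0)
site 2, node EFGNT: EN={A,G} ∪ FGT={T} → {A,G,T} (+1)
site 3, node EN: E={G} ∩ N={G} → {G} (+0)
site 3, node GT: G={A} ∪ T={C} → {A,C} (+1)
site 3, node FGT: F={G} ∪ GT={A,C} → {A,C,G} (+1)
site 3, node EFGNT: EN={G} ∩ FGT={A,C,G} → {G} (+0)
per-site changes: [2, 3, 3, 2]; total = 10

10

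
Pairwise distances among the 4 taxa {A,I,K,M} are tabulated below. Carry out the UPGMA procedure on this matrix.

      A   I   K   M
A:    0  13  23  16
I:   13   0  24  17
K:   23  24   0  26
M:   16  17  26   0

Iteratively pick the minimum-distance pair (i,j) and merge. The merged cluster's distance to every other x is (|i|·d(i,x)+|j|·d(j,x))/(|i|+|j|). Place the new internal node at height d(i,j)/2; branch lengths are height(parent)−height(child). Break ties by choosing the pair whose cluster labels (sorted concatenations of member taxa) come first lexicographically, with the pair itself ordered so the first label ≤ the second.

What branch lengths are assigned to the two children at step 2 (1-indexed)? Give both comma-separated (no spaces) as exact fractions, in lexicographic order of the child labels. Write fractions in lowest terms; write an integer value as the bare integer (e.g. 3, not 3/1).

7/4,33/4

step 1: merge (A,I) at d=13; branch lengths A→13/2, I→13/2; new cluster AI
  updated: d(AI,K)=47/2, d(AI,M)=33/2
step 2: merge (AI,M) at d=33/2; branch lengths AI→7/4, M→33/4; new cluster AIM
  updated: d(AIM,K)=73/3
step 3: merge (AIM,K) at d=73/3; branch lengths AIM→47/12, K→73/6; new cluster AIKM
final tree: (((A:13/2,I:13/2):7/4,M:33/4):47/12,K:73/6)
total length: 469/12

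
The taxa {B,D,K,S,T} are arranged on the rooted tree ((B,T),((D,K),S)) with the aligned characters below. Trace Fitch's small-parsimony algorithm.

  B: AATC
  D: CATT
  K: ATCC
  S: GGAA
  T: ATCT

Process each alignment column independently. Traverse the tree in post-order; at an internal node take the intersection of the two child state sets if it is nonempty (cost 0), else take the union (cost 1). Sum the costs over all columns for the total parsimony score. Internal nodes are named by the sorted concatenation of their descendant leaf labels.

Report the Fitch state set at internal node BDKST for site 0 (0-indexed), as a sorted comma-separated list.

A

site 0, node BT: B={A} ∩ T={A} → {A} (+0)
site 0, node DK: D={C} ∪ K={A} → {A,C} (+1)
site 0, node DKS: DK={A,C} ∪ S={G} → {A,C,G} (+1)
site 0, node BDKST: BT={A} ∩ DKS={A,C,G} → {A} (+0)
site 1, node BT: B={A} ∪ T={T} → {A,T} (+1)
site 1, node DK: D={A} ∪ K={T} → {A,T} (+1)
site 1, node DKS: DK={A,T} ∪ S={G} → {A,G,T} (+1)
site 1, node BDKST: BT={A,T} ∩ DKS={A,G,T} → {A,T} (+0)
site 2, node BT: B={T} ∪ T={C} → {C,T} (+1)
site 2, node DK: D={T} ∪ K={C} → {C,T} (+1)
site 2, node DKS: DK={C,T} ∪ S={A} → {A,C,T} (+1)
site 2, node BDKST: BT={C,T} ∩ DKS={A,C,T} → {C,T} (+0)
site 3, node BT: B={C} ∪ T={T} → {C,T} (+1)
site 3, node DK: D={T} ∪ K={C} → {C,T} (+1)
site 3, node DKS: DK={C,T} ∪ S={A} → {A,C,T} (+1)
site 3, node BDKST: BT={C,T} ∩ DKS={A,C,T} → {C,T} (+0)
per-site changes: [2, 3, 3, 3]; total = 11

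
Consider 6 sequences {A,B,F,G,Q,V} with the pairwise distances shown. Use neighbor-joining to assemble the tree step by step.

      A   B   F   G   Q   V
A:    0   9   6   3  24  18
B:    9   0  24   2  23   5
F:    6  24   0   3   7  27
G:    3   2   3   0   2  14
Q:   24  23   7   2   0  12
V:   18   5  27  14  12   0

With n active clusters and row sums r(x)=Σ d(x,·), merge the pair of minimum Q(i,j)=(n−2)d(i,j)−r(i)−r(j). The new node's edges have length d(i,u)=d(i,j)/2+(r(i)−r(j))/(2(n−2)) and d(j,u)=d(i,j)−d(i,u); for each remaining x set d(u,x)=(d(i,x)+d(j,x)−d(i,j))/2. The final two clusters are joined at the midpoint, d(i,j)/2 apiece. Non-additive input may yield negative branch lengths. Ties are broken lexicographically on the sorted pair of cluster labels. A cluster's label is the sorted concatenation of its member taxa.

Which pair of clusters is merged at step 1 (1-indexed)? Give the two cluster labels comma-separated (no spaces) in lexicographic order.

step 1: merge (B,V) at d=5, Q=-119; branch lengths B→7/8, V→33/8; new cluster BV
  updated: d(A,BV)=11, d(BV,F)=23, d(BV,G)=11/2, d(BV,Q)=15
step 2: merge (F,Q) at d=7, Q=-66; branch lengths F→2, Q→5; new cluster FQ
  updated: d(A,FQ)=23/2, d(BV,FQ)=31/2, d(FQ,G)=-1
step 3: merge (A,BV) at d=11, Q=-71/2; branch lengths A→31/8, BV→57/8; new cluster ABV
  updated: d(ABV,FQ)=8, d(ABV,G)=-5/4
step 4: merge (ABV,FQ) at d=8, Q=-23/4; branch lengths ABV→31/8, FQ→33/8; new cluster ABFQV
  updated: d(ABFQV,G)=-41/8
step 5: merge (ABFQV,G) at d=-41/8; branch lengths ABFQV→-41/16, G→-41/16; new cluster ABFGQV
final tree: (((A:31/8,(B:7/8,V:33/8):57/8):31/8,(F:2,Q:5):33/8):-41/16,G:-41/16)
total length: 207/8

B,V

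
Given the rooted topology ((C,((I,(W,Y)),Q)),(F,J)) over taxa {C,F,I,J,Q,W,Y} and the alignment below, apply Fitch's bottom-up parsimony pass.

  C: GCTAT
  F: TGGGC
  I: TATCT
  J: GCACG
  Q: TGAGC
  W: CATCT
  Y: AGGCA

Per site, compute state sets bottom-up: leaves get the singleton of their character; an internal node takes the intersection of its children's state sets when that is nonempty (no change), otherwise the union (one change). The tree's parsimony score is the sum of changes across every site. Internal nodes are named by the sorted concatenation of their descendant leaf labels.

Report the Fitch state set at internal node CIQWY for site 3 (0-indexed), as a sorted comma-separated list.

[col 0] WY: children W:{C}, Y:{A} ∪→ {A,C}; cost 1
[col 0] IWY: children I:{T}, WY:{A,C} ∪→ {A,C,T}; cost 1
[col 0] IQWY: children IWY:{A,C,T}, Q:{T} ∩→ {T}; cost 0
[col 0] CIQWY: children C:{G}, IQWY:{T} ∪→ {G,T}; cost 1
[col 0] FJ: children F:{T}, J:{G} ∪→ {G,T}; cost 1
[col 0] CFIJQWY: children CIQWY:{G,T}, FJ:{G,T} ∩→ {G,T}; cost 0
[col 1] WY: children W:{A}, Y:{G} ∪→ {A,G}; cost 1
[col 1] IWY: children I:{A}, WY:{A,G} ∩→ {A}; cost 0
[col 1] IQWY: children IWY:{A}, Q:{G} ∪→ {A,G}; cost 1
[col 1] CIQWY: children C:{C}, IQWY:{A,G} ∪→ {A,C,G}; cost 1
[col 1] FJ: children F:{G}, J:{C} ∪→ {C,G}; cost 1
[col 1] CFIJQWY: children CIQWY:{A,C,G}, FJ:{C,G} ∩→ {C,G}; cost 0
[col 2] WY: children W:{T}, Y:{G} ∪→ {G,T}; cost 1
[col 2] IWY: children I:{T}, WY:{G,T} ∩→ {T}; cost 0
[col 2] IQWY: children IWY:{T}, Q:{A} ∪→ {A,T}; cost 1
[col 2] CIQWY: children C:{T}, IQWY:{A,T} ∩→ {T}; cost 0
[col 2] FJ: children F:{G}, J:{A} ∪→ {A,G}; cost 1
[col 2] CFIJQWY: children CIQWY:{T}, FJ:{A,G} ∪→ {A,G,T}; cost 1
[col 3] WY: children W:{C}, Y:{C} ∩→ {C}; cost 0
[col 3] IWY: children I:{C}, WY:{C} ∩→ {C}; cost 0
[col 3] IQWY: children IWY:{C}, Q:{G} ∪→ {C,G}; cost 1
[col 3] CIQWY: children C:{A}, IQWY:{C,G} ∪→ {A,C,G}; cost 1
[col 3] FJ: children F:{G}, J:{C} ∪→ {C,G}; cost 1
[col 3] CFIJQWY: children CIQWY:{A,C,G}, FJ:{C,G} ∩→ {C,G}; cost 0
[col 4] WY: children W:{T}, Y:{A} ∪→ {A,T}; cost 1
[col 4] IWY: children I:{T}, WY:{A,T} ∩→ {T}; cost 0
[col 4] IQWY: children IWY:{T}, Q:{C} ∪→ {C,T}; cost 1
[col 4] CIQWY: children C:{T}, IQWY:{C,T} ∩→ {T}; cost 0
[col 4] FJ: children F:{C}, J:{G} ∪→ {C,G}; cost 1
[col 4] CFIJQWY: children CIQWY:{T}, FJ:{C,G} ∪→ {C,G,T}; cost 1
per-site changes: [4, 4, 4, 3, 4]; total = 19

A,C,G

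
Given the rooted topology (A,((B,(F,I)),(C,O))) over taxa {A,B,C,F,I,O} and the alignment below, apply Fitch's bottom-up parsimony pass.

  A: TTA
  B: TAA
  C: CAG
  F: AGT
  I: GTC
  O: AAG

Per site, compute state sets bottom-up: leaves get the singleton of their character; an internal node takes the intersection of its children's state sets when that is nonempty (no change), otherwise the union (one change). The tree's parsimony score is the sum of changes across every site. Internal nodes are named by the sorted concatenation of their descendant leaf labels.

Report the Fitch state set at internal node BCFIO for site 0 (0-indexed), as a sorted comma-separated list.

[col 0] FI: children F:{A}, I:{G} ∪→ {A,G}; cost 1
[col 0] BFI: children B:{T}, FI:{A,G} ∪→ {A,G,T}; cost 1
[col 0] CO: children C:{C}, O:{A} ∪→ {A,C}; cost 1
[col 0] BCFIO: children BFI:{A,G,T}, CO:{A,C} ∩→ {A}; cost 0
[col 0] ABCFIO: children A:{T}, BCFIO:{A} ∪→ {A,T}; cost 1
[col 1] FI: children F:{G}, I:{T} ∪→ {G,T}; cost 1
[col 1] BFI: children B:{A}, FI:{G,T} ∪→ {A,G,T}; cost 1
[col 1] CO: children C:{A}, O:{A} ∩→ {A}; cost 0
[col 1] BCFIO: children BFI:{A,G,T}, CO:{A} ∩→ {A}; cost 0
[col 1] ABCFIO: children A:{T}, BCFIO:{A} ∪→ {A,T}; cost 1
[col 2] FI: children F:{T}, I:{C} ∪→ {C,T}; cost 1
[col 2] BFI: children B:{A}, FI:{C,T} ∪→ {A,C,T}; cost 1
[col 2] CO: children C:{G}, O:{G} ∩→ {G}; cost 0
[col 2] BCFIO: children BFI:{A,C,T}, CO:{G} ∪→ {A,C,G,T}; cost 1
[col 2] ABCFIO: children A:{A}, BCFIO:{A,C,G,T} ∩→ {A}; cost 0
per-site changes: [4, 3, 3]; total = 10

A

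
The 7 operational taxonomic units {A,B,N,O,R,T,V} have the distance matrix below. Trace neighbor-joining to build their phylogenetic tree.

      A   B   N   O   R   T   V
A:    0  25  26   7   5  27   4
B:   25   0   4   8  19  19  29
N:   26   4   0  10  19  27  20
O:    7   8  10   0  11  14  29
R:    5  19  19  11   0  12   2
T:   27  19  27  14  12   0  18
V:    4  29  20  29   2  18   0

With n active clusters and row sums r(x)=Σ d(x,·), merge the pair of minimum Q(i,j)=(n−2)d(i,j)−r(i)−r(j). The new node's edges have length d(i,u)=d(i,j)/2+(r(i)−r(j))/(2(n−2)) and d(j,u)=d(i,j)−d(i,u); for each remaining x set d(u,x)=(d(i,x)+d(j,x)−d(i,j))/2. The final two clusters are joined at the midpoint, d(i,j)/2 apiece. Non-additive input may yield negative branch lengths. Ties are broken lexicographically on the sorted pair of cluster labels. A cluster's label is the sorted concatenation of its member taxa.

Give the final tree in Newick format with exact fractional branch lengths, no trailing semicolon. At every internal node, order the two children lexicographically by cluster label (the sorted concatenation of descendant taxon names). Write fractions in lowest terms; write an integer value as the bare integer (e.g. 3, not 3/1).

(((A:41/16,V:23/16):4,(((B:9/5,N:11/5):51/8,O:5/8):59/12,T:109/12):27/4):-5/4,R:-5/4)

step 1: merge (B,N) at d=4, Q=-190; branch lengths B→9/5, N→11/5; new cluster BN
  updated: d(A,BN)=47/2, d(BN,O)=7, d(BN,R)=17, d(BN,T)=21, d(BN,V)=45/2
step 2: merge (BN,O) at d=7, Q=-131; branch lengths BN→51/8, O→5/8; new cluster BNO
  updated: d(A,BNO)=47/4, d(BNO,R)=21/2, d(BNO,T)=14, d(BNO,V)=89/4
step 3: merge (BNO,T) at d=14, Q=-175/2; branch lengths BNO→59/12, T→109/12; new cluster BNOT
  updated: d(A,BNOT)=99/8, d(BNOT,R)=17/4, d(BNOT,V)=105/8
step 4: merge (A,V) at d=4, Q=-65/2; branch lengths A→41/16, V→23/16; new cluster AV
  updated: d(AV,BNOT)=43/4, d(AV,R)=3/2
step 5: merge (AV,BNOT) at d=43/4, Q=-33/2; branch lengths AV→4, BNOT→27/4; new cluster ABNOTV
  updated: d(ABNOTV,R)=-5/2
step 6: merge (ABNOTV,R) at d=-5/2; branch lengths ABNOTV→-5/4, R→-5/4; new cluster ABNORTV
final tree: (((A:41/16,V:23/16):4,(((B:9/5,N:11/5):51/8,O:5/8):59/12,T:109/12):27/4):-5/4,R:-5/4)
total length: 149/4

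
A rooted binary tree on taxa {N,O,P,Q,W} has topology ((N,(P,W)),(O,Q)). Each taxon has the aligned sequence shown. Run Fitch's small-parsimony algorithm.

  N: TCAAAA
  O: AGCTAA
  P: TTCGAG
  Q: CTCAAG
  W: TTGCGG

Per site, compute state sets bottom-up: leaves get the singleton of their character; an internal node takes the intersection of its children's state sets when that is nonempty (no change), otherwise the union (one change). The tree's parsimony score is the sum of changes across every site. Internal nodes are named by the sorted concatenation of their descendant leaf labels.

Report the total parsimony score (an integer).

12

PW@0: {T} ∩ {T} = {T} (intersection, +0)
NPW@0: {T} ∩ {T} = {T} (intersection, +0)
OQ@0: {A} ∪ {C} = {A,C} (union, +1)
NOPQW@0: {T} ∪ {A,C} = {A,C,T} (union, +1)
PW@1: {T} ∩ {T} = {T} (intersection, +0)
NPW@1: {C} ∪ {T} = {C,T} (union, +1)
OQ@1: {G} ∪ {T} = {G,T} (union, +1)
NOPQW@1: {C,T} ∩ {G,T} = {T} (intersection, +0)
PW@2: {C} ∪ {G} = {C,G} (union, +1)
NPW@2: {A} ∪ {C,G} = {A,C,G} (union, +1)
OQ@2: {C} ∩ {C} = {C} (intersection, +0)
NOPQW@2: {A,C,G} ∩ {C} = {C} (intersection, +0)
PW@3: {G} ∪ {C} = {C,G} (union, +1)
NPW@3: {A} ∪ {C,G} = {A,C,G} (union, +1)
OQ@3: {T} ∪ {A} = {A,T} (union, +1)
NOPQW@3: {A,C,G} ∩ {A,T} = {A} (intersection, +0)
PW@4: {A} ∪ {G} = {A,G} (union, +1)
NPW@4: {A} ∩ {A,G} = {A} (intersection, +0)
OQ@4: {A} ∩ {A} = {A} (intersection, +0)
NOPQW@4: {A} ∩ {A} = {A} (intersection, +0)
PW@5: {G} ∩ {G} = {G} (intersection, +0)
NPW@5: {A} ∪ {G} = {A,G} (union, +1)
OQ@5: {A} ∪ {G} = {A,G} (union, +1)
NOPQW@5: {A,G} ∩ {A,G} = {A,G} (intersection, +0)
per-site changes: [2, 2, 2, 3, 1, 2]; total = 12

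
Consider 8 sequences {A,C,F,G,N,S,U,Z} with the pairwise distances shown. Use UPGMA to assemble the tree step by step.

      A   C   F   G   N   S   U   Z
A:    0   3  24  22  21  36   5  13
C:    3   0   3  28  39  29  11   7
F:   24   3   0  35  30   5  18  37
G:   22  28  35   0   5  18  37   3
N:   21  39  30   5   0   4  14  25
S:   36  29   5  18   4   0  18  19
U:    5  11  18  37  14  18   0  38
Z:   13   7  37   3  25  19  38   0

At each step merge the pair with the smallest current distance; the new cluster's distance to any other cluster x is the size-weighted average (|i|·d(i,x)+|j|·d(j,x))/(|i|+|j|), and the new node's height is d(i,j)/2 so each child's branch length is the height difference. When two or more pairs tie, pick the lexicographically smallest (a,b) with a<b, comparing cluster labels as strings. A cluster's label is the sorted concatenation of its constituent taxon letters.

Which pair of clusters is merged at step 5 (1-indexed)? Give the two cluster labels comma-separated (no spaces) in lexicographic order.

iteration 1: select A,C (d=3); attach at lengths (3/2, 3/2); label the merged cluster AC
  updated: d(AC,F)=27/2, d(AC,G)=25, d(AC,N)=30, d(AC,S)=65/2, d(AC,U)=8, d(AC,Z)=10
iteration 2: select G,Z (d=3); attach at lengths (3/2, 3/2); label the merged cluster GZ
  updated: d(AC,GZ)=35/2, d(F,GZ)=36, d(GZ,N)=15, d(GZ,S)=37/2, d(GZ,U)=75/2
iteration 3: select N,S (d=4); attach at lengths (2, 2); label the merged cluster NS
  updated: d(AC,NS)=125/4, d(F,NS)=35/2, d(GZ,NS)=67/4, d(NS,U)=16
iteration 4: select AC,U (d=8); attach at lengths (5/2, 4); label the merged cluster ACU
  updated: d(ACU,F)=15, d(ACU,GZ)=145/6, d(ACU,NS)=157/6
iteration 5: select ACU,F (d=15); attach at lengths (7/2, 15/2); label the merged cluster ACFU
  updated: d(ACFU,GZ)=217/8, d(ACFU,NS)=24
iteration 6: select GZ,NS (d=67/4); attach at lengths (55/8, 51/8); label the merged cluster GNSZ
  updated: d(ACFU,GNSZ)=409/16
iteration 7: select ACFU,GNSZ (d=409/16); attach at lengths (169/32, 141/32); label the merged cluster ACFGNSUZ
final tree: ((((A:3/2,C:3/2):5/2,U:4):7/2,F:15/2):169/32,((G:3/2,Z:3/2):55/8,(N:2,S:2):51/8):141/32)
total length: 807/16

ACU,F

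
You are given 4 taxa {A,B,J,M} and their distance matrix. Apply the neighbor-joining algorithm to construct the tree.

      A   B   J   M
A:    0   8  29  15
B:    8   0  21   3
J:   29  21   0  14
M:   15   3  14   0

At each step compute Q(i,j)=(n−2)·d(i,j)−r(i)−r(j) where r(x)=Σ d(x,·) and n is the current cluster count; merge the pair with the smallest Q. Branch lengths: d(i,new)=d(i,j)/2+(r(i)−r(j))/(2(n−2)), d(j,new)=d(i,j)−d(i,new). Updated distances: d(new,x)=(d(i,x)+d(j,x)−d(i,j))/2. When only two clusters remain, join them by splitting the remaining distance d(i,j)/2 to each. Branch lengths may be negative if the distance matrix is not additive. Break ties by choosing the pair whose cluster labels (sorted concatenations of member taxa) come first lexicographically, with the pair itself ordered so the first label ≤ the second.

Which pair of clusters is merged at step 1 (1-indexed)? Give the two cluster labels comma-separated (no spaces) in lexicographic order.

A,B

iteration 1: select A,B (d=8, Q=-68); attach at lengths (9, -1); label the merged cluster AB
  updated: d(AB,J)=21, d(AB,M)=5
iteration 2: select AB,J (d=21, Q=-40); attach at lengths (6, 15); label the merged cluster ABJ
  updated: d(ABJ,M)=-1
iteration 3: select ABJ,M (d=-1); attach at lengths (-1/2, -1/2); label the merged cluster ABJM
final tree: (((A:9,B:-1):6,J:15):-1/2,M:-1/2)
total length: 28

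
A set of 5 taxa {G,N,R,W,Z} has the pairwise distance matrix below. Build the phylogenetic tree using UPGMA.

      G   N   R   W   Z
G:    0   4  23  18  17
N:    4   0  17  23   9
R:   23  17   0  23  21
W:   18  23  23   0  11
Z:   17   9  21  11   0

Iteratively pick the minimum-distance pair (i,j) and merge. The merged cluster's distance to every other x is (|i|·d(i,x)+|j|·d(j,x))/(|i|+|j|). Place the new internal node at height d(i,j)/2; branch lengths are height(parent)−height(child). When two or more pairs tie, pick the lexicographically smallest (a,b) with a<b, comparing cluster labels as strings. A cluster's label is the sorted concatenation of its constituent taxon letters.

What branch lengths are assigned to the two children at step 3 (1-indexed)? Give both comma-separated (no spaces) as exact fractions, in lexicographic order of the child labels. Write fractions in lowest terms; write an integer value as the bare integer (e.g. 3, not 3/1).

51/8,23/8

1. join G+N (d=4) ⇒ GN; edges |G|=2, |N|=2
  updated: d(GN,R)=20, d(GN,W)=41/2, d(GN,Z)=13
2. join W+Z (d=11) ⇒ WZ; edges |W|=11/2, |Z|=11/2
  updated: d(GN,WZ)=67/4, d(R,WZ)=22
3. join GN+WZ (d=67/4) ⇒ GNWZ; edges |GN|=51/8, |WZ|=23/8
  updated: d(GNWZ,R)=21
4. join GNWZ+R (d=21) ⇒ GNRWZ; edges |GNWZ|=17/8, |R|=21/2
final tree: (((G:2,N:2):51/8,(W:11/2,Z:11/2):23/8):17/8,R:21/2)
total length: 295/8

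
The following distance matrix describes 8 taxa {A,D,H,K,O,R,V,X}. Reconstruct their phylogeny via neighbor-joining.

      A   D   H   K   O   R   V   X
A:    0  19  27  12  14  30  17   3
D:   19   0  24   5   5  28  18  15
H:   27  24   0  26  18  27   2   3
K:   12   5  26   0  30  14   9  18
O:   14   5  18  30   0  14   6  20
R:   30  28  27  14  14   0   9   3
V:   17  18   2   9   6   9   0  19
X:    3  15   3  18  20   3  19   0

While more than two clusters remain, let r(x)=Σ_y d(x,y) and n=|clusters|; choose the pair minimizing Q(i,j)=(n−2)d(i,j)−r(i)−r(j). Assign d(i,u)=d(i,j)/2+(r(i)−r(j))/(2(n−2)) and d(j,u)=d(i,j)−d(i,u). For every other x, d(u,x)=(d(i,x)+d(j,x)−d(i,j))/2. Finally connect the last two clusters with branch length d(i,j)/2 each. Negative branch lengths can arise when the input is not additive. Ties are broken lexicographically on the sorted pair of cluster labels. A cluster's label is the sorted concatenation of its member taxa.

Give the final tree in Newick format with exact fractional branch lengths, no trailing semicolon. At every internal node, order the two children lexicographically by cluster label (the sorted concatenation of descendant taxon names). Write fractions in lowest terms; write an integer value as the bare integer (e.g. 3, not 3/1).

((((A:29/4,(D:5/2,K:5/2):23/4):73/32,(R:89/16,X:-41/16):195/32):69/32,(H:91/20,V:-51/20):179/32):173/64,O:173/64)

1. join D+K (d=5, Q=-198) ⇒ DK; edges |D|=5/2, |K|=5/2
  updated: d(A,DK)=13, d(DK,H)=45/2, d(DK,O)=15, d(DK,R)=37/2, d(DK,V)=11, d(DK,X)=14
2. join H+V (d=2, Q=-307/2) ⇒ HV; edges |H|=91/20, |V|=-51/20
  updated: d(A,HV)=21, d(DK,HV)=63/4, d(HV,O)=11, d(HV,R)=17, d(HV,X)=10
3. join R+X (d=3, Q=-241/2) ⇒ RX; edges |R|=89/16, |X|=-41/16
  updated: d(A,RX)=15, d(DK,RX)=59/4, d(HV,RX)=12, d(O,RX)=31/2
4. join A+DK (d=13, Q=-165/2) ⇒ ADK; edges |A|=29/4, |DK|=23/4
  updated: d(ADK,HV)=95/8, d(ADK,O)=8, d(ADK,RX)=67/8
5. join ADK+RX (d=67/8, Q=-379/8) ⇒ ADKRX; edges |ADK|=73/32, |RX|=195/32
  updated: d(ADKRX,HV)=31/4, d(ADKRX,O)=121/16
6. join ADKRX+HV (d=31/4, Q=-421/16) ⇒ ADHKRVX; edges |ADKRX|=69/32, |HV|=179/32
  updated: d(ADHKRVX,O)=173/32
7. join ADHKRVX+O (d=173/32) ⇒ ADHKORVX; edges |ADHKRVX|=173/64, |O|=173/64
final tree: ((((A:29/4,(D:5/2,K:5/2):23/4):73/32,(R:89/16,X:-41/16):195/32):69/32,(H:91/20,V:-51/20):179/32):173/64,O:173/64)
total length: 1425/32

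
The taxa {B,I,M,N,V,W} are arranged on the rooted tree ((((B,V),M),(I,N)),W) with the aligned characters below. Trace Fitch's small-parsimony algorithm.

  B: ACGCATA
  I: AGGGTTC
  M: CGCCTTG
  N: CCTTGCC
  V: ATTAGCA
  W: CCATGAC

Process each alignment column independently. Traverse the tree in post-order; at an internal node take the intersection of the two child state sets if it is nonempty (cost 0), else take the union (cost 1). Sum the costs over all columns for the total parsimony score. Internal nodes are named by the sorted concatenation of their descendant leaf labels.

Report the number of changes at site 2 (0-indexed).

4

BV@0: {A} ∩ {A} = {A} (intersection, +0)
BMV@0: {A} ∪ {C} = {A,C} (union, +1)
IN@0: {A} ∪ {C} = {A,C} (union, +1)
BIMNV@0: {A,C} ∩ {A,C} = {A,C} (intersection, +0)
BIMNVW@0: {A,C} ∩ {C} = {C} (intersection, +0)
BV@1: {C} ∪ {T} = {C,T} (union, +1)
BMV@1: {C,T} ∪ {G} = {C,G,T} (union, +1)
IN@1: {G} ∪ {C} = {C,G} (union, +1)
BIMNV@1: {C,G,T} ∩ {C,G} = {C,G} (intersection, +0)
BIMNVW@1: {C,G} ∩ {C} = {C} (intersection, +0)
BV@2: {G} ∪ {T} = {G,T} (union, +1)
BMV@2: {G,T} ∪ {C} = {C,G,T} (union, +1)
IN@2: {G} ∪ {T} = {G,T} (union, +1)
BIMNV@2: {C,G,T} ∩ {G,T} = {G,T} (intersection, +0)
BIMNVW@2: {G,T} ∪ {A} = {A,G,T} (union, +1)
BV@3: {C} ∪ {A} = {A,C} (union, +1)
BMV@3: {A,C} ∩ {C} = {C} (intersection, +0)
IN@3: {G} ∪ {T} = {G,T} (union, +1)
BIMNV@3: {C} ∪ {G,T} = {C,G,T} (union, +1)
BIMNVW@3: {C,G,T} ∩ {T} = {T} (intersection, +0)
BV@4: {A} ∪ {G} = {A,G} (union, +1)
BMV@4: {A,G} ∪ {T} = {A,G,T} (union, +1)
IN@4: {T} ∪ {G} = {G,T} (union, +1)
BIMNV@4: {A,G,T} ∩ {G,T} = {G,T} (intersection, +0)
BIMNVW@4: {G,T} ∩ {G} = {G} (intersection, +0)
BV@5: {T} ∪ {C} = {C,T} (union, +1)
BMV@5: {C,T} ∩ {T} = {T} (intersection, +0)
IN@5: {T} ∪ {C} = {C,T} (union, +1)
BIMNV@5: {T} ∩ {C,T} = {T} (intersection, +0)
BIMNVW@5: {T} ∪ {A} = {A,T} (union, +1)
BV@6: {A} ∩ {A} = {A} (intersection, +0)
BMV@6: {A} ∪ {G} = {A,G} (union, +1)
IN@6: {C} ∩ {C} = {C} (intersection, +0)
BIMNV@6: {A,G} ∪ {C} = {A,C,G} (union, +1)
BIMNVW@6: {A,C,G} ∩ {C} = {C} (intersection, +0)
per-site changes: [2, 3, 4, 3, 3, 3, 2]; total = 20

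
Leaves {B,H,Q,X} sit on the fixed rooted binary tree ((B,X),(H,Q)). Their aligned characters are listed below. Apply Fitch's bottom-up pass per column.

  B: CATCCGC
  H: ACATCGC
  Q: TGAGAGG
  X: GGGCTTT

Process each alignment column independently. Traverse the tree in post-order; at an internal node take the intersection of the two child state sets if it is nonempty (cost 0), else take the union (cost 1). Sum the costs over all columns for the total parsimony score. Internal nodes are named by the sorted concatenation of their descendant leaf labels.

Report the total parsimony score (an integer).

14

BX@0: {C} ∪ {G} = {C,G} (union, +1)
HQ@0: {A} ∪ {T} = {A,T} (union, +1)
BHQX@0: {C,G} ∪ {A,T} = {A,C,G,T} (union, +1)
BX@1: {A} ∪ {G} = {A,G} (union, +1)
HQ@1: {C} ∪ {G} = {C,G} (union, +1)
BHQX@1: {A,G} ∩ {C,G} = {G} (intersection, +0)
BX@2: {T} ∪ {G} = {G,T} (union, +1)
HQ@2: {A} ∩ {A} = {A} (intersection, +0)
BHQX@2: {G,T} ∪ {A} = {A,G,T} (union, +1)
BX@3: {C} ∩ {C} = {C} (intersection, +0)
HQ@3: {T} ∪ {G} = {G,T} (union, +1)
BHQX@3: {C} ∪ {G,T} = {C,G,T} (union, +1)
BX@4: {C} ∪ {T} = {C,T} (union, +1)
HQ@4: {C} ∪ {A} = {A,C} (union, +1)
BHQX@4: {C,T} ∩ {A,C} = {C} (intersection, +0)
BX@5: {G} ∪ {T} = {G,T} (union, +1)
HQ@5: {G} ∩ {G} = {G} (intersection, +0)
BHQX@5: {G,T} ∩ {G} = {G} (intersection, +0)
BX@6: {C} ∪ {T} = {C,T} (union, +1)
HQ@6: {C} ∪ {G} = {C,G} (union, +1)
BHQX@6: {C,T} ∩ {C,G} = {C} (intersection, +0)
per-site changes: [3, 2, 2, 2, 2, 1, 2]; total = 14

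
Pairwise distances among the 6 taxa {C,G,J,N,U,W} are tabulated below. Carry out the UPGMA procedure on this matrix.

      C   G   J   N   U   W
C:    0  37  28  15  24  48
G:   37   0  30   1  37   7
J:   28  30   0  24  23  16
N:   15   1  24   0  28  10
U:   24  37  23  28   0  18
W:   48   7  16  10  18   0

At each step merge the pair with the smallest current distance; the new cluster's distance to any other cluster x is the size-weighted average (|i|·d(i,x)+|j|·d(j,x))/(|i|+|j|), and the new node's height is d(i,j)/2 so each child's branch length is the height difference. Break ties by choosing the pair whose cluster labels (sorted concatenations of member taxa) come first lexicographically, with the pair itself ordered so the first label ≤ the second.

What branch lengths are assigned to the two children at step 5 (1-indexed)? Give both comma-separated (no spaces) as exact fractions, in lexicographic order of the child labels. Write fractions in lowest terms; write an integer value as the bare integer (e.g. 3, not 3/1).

76/5,49/20

iteration 1: select G,N (d=1); attach at lengths (1/2, 1/2); label the merged cluster GN
  updated: d(C,GN)=26, d(GN,J)=27, d(GN,U)=65/2, d(GN,W)=17/2
iteration 2: select GN,W (d=17/2); attach at lengths (15/4, 17/4); label the merged cluster GNW
  updated: d(C,GNW)=100/3, d(GNW,J)=70/3, d(GNW,U)=83/3
iteration 3: select J,U (d=23); attach at lengths (23/2, 23/2); label the merged cluster JU
  updated: d(C,JU)=26, d(GNW,JU)=51/2
iteration 4: select GNW,JU (d=51/2); attach at lengths (17/2, 5/4); label the merged cluster GJNUW
  updated: d(C,GJNUW)=152/5
iteration 5: select C,GJNUW (d=152/5); attach at lengths (76/5, 49/20); label the merged cluster CGJNUW
final tree: (C:76/5,(((G:1/2,N:1/2):15/4,W:17/4):17/2,(J:23/2,U:23/2):5/4):49/20)
total length: 297/5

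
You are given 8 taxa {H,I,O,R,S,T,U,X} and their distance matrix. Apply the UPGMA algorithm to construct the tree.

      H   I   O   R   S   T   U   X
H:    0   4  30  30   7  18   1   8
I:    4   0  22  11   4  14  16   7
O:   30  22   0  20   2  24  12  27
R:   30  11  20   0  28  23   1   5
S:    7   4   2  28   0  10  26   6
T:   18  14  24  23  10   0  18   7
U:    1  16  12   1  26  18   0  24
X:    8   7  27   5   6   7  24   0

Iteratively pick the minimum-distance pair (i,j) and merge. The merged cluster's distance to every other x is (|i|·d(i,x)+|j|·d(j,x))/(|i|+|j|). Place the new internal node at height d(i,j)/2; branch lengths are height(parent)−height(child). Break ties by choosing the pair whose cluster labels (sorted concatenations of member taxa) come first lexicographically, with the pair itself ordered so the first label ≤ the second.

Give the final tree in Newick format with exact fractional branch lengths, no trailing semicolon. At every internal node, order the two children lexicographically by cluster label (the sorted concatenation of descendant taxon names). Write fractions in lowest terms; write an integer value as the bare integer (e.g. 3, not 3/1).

((((H:1/2,U:1/2):77/12,(I:9/2,(R:5/2,X:5/2):2):29/12):13/12,T:8):1,(O:1,S:1):8)

1. join H+U (d=1) ⇒ HU; edges |H|=1/2, |U|=1/2
  updated: d(HU,I)=10, d(HU,O)=21, d(HU,R)=31/2, d(HU,S)=33/2, d(HU,T)=18, d(HU,X)=16
2. join O+S (d=2) ⇒ OS; edges |O|=1, |S|=1
  updated: d(HU,OS)=75/4, d(I,OS)=13, d(OS,R)=24, d(OS,T)=17, d(OS,X)=33/2
3. join R+X (d=5) ⇒ RX; edges |R|=5/2, |X|=5/2
  updated: d(HU,RX)=63/4, d(I,RX)=9, d(OS,RX)=81/4, d(RX,T)=15
4. join I+RX (d=9) ⇒ IRX; edges |I|=9/2, |RX|=2
  updated: d(HU,IRX)=83/6, d(IRX,OS)=107/6, d(IRX,T)=44/3
5. join HU+IRX (d=83/6) ⇒ HIRUX; edges |HU|=77/12, |IRX|=29/12
  updated: d(HIRUX,OS)=91/5, d(HIRUX,T)=16
6. join HIRUX+T (d=16) ⇒ HIRTUX; edges |HIRUX|=13/12, |T|=8
  updated: d(HIRTUX,OS)=18
7. join HIRTUX+OS (d=18) ⇒ HIORSTUX; edges |HIRTUX|=1, |OS|=8
final tree: ((((H:1/2,U:1/2):77/12,(I:9/2,(R:5/2,X:5/2):2):29/12):13/12,T:8):1,(O:1,S:1):8)
total length: 497/12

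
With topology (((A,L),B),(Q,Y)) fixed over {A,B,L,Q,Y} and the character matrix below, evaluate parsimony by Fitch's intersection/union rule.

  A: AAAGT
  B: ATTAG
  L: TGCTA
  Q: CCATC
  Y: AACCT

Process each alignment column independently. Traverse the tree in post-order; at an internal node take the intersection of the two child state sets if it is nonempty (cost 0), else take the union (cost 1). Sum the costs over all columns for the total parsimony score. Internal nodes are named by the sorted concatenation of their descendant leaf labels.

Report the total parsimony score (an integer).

AL@0: {A} ∪ {T} = {A,T} (union, +1)
ABL@0: {A,T} ∩ {A} = {A} (intersection, +0)
QY@0: {C} ∪ {A} = {A,C} (union, +1)
ABLQY@0: {A} ∩ {A,C} = {A} (intersection, +0)
AL@1: {A} ∪ {G} = {A,G} (union, +1)
ABL@1: {A,G} ∪ {T} = {A,G,T} (union, +1)
QY@1: {C} ∪ {A} = {A,C} (union, +1)
ABLQY@1: {A,G,T} ∩ {A,C} = {A} (intersection, +0)
AL@2: {A} ∪ {C} = {A,C} (union, +1)
ABL@2: {A,C} ∪ {T} = {A,C,T} (union, +1)
QY@2: {A} ∪ {C} = {A,C} (union, +1)
ABLQY@2: {A,C,T} ∩ {A,C} = {A,C} (intersection, +0)
AL@3: {G} ∪ {T} = {G,T} (union, +1)
ABL@3: {G,T} ∪ {A} = {A,G,T} (union, +1)
QY@3: {T} ∪ {C} = {C,T} (union, +1)
ABLQY@3: {A,G,T} ∩ {C,T} = {T} (intersection, +0)
AL@4: {T} ∪ {A} = {A,T} (union, +1)
ABL@4: {A,T} ∪ {G} = {A,G,T} (union, +1)
QY@4: {C} ∪ {T} = {C,T} (union, +1)
ABLQY@4: {A,G,T} ∩ {C,T} = {T} (intersection, +0)
per-site changes: [2, 3, 3, 3, 3]; total = 14

14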